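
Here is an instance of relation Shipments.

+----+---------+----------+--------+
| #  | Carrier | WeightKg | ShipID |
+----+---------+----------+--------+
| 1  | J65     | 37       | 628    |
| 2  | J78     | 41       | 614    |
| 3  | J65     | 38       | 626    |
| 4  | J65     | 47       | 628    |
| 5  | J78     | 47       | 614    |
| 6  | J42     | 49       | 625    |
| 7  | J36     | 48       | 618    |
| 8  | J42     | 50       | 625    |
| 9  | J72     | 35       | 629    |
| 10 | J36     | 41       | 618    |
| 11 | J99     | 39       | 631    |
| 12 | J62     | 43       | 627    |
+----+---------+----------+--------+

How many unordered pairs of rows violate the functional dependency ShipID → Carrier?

ShipID=628: all 2 rows agree on Carrier — 0 pairs.
ShipID=614: all 2 rows agree on Carrier — 0 pairs.
ShipID=625: all 2 rows agree on Carrier — 0 pairs.
ShipID=618: all 2 rows agree on Carrier — 0 pairs.

0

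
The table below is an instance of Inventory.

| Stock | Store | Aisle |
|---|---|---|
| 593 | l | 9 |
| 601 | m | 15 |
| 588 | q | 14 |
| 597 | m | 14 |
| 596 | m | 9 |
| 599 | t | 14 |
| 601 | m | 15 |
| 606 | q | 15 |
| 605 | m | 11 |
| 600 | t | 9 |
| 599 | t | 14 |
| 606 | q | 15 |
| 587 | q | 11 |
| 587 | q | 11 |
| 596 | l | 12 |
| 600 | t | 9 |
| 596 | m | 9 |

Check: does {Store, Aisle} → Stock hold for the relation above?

Yes

(Store=l, Aisle=9): 1 row → Stock = 593 ✓
(Store=m, Aisle=15): 2 rows → Stock = 601, 601 ✓
(Store=q, Aisle=14): 1 row → Stock = 588 ✓
(Store=m, Aisle=14): 1 row → Stock = 597 ✓
(Store=m, Aisle=9): 2 rows → Stock = 596, 596 ✓
(Store=t, Aisle=14): 2 rows → Stock = 599, 599 ✓
(Store=q, Aisle=15): 2 rows → Stock = 606, 606 ✓
(Store=m, Aisle=11): 1 row → Stock = 605 ✓
(Store=t, Aisle=9): 2 rows → Stock = 600, 600 ✓
(Store=q, Aisle=11): 2 rows → Stock = 587, 587 ✓
(Store=l, Aisle=12): 1 row → Stock = 596 ✓
Every {Store, Aisle} value is associated with a single Stock value, so {Store, Aisle} → Stock holds.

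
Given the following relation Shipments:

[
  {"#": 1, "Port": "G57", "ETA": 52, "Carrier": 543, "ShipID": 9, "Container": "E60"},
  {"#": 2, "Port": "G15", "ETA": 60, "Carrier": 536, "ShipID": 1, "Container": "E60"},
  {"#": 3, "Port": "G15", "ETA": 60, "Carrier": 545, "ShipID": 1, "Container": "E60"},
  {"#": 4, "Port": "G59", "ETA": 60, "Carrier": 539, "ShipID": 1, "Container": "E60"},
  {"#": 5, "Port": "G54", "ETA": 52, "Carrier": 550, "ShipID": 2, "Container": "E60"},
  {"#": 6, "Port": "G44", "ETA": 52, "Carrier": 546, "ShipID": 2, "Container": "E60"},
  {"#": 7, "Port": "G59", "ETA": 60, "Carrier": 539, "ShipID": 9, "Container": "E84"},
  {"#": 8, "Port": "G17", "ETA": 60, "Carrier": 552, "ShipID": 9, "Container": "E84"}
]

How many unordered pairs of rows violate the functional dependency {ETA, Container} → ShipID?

(ETA=52, Container=E60): violating pairs (1,5), (1,6) — 2 pairs.
(ETA=60, Container=E60): all 3 rows agree on ShipID — 0 pairs.
(ETA=60, Container=E84): all 2 rows agree on ShipID — 0 pairs.

2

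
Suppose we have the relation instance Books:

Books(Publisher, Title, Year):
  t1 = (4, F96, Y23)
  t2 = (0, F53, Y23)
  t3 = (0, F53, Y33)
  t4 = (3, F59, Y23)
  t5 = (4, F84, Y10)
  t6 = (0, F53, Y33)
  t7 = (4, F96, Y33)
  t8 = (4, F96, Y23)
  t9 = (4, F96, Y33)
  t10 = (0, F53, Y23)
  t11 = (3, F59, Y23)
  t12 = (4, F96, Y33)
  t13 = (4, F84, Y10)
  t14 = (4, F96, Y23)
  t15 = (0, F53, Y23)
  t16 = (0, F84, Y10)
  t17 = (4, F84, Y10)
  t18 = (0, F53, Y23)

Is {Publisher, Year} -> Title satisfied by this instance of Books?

Yes

(Publisher=4, Year=Y23): rows 1, 8, 14 → Title = F96, F96, F96 ✓
(Publisher=0, Year=Y23): rows 2, 10, 15, 18 → Title = F53, F53, F53, F53 ✓
(Publisher=0, Year=Y33): rows 3, 6 → Title = F53, F53 ✓
(Publisher=3, Year=Y23): rows 4, 11 → Title = F59, F59 ✓
(Publisher=4, Year=Y10): rows 5, 13, 17 → Title = F84, F84, F84 ✓
(Publisher=4, Year=Y33): rows 7, 9, 12 → Title = F96, F96, F96 ✓
(Publisher=0, Year=Y10): row 16 → Title = F84 ✓
Every {Publisher, Year} value is associated with a single Title value, so {Publisher, Year} -> Title holds.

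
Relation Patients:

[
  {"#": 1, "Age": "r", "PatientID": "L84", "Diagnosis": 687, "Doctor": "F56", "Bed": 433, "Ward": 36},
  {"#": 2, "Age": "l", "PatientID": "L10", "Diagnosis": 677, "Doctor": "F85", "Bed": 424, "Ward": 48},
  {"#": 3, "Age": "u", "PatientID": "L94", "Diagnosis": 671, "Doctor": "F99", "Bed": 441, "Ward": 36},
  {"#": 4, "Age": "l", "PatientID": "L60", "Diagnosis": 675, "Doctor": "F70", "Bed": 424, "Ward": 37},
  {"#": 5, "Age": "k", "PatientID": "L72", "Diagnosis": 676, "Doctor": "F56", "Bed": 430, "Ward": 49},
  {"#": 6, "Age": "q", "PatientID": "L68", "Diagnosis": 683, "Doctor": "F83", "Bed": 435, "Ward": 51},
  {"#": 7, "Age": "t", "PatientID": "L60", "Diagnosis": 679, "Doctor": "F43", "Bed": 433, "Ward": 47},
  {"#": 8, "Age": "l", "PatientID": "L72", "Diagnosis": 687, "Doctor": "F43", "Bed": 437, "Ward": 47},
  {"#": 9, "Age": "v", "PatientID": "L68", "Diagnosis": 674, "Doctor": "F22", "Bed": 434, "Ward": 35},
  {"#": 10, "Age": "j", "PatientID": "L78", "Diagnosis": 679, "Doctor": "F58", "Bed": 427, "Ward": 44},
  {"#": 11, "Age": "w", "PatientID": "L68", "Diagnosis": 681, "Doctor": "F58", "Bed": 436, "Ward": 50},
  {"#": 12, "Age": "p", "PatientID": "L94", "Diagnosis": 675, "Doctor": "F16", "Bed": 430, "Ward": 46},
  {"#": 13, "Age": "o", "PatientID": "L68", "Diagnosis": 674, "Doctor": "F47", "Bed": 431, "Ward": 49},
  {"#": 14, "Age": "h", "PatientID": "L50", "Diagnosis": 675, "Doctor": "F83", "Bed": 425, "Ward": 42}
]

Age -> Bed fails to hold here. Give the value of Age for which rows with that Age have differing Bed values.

Age=r: row 1 → Bed = 433 ✓
Age=l: rows 2, 4, 8 → Bed takes values {424, 437} — violation
Age=u: row 3 → Bed = 441 ✓
Age=k: row 5 → Bed = 430 ✓
Age=q: row 6 → Bed = 435 ✓
Age=t: row 7 → Bed = 433 ✓
Age=v: row 9 → Bed = 434 ✓
Age=j: row 10 → Bed = 427 ✓
Age=w: row 11 → Bed = 436 ✓
Age=p: row 12 → Bed = 430 ✓
Age=o: row 13 → Bed = 431 ✓
Age=h: row 14 → Bed = 425 ✓
The only Age value with inconsistent Bed is Age=l.

l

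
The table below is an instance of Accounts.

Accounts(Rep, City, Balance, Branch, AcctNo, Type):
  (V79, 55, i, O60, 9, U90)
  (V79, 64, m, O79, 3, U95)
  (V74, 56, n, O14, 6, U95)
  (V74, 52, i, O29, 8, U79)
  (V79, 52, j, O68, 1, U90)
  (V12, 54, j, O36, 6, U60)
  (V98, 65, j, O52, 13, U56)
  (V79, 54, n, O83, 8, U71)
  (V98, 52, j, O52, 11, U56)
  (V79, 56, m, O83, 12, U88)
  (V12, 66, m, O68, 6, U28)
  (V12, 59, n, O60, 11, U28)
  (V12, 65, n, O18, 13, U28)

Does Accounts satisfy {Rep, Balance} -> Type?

No

(Rep=V79, Balance=i): 1 row → Type = U90 ✓
(Rep=V79, Balance=m): 2 rows → Type takes values {U95, U88} — violation
(Rep=V74, Balance=n): 1 row → Type = U95 ✓
(Rep=V74, Balance=i): 1 row → Type = U79 ✓
(Rep=V79, Balance=j): 1 row → Type = U90 ✓
(Rep=V12, Balance=j): 1 row → Type = U60 ✓
(Rep=V98, Balance=j): 2 rows → Type = U56, U56 ✓
(Rep=V79, Balance=n): 1 row → Type = U71 ✓
(Rep=V12, Balance=m): 1 row → Type = U28 ✓
(Rep=V12, Balance=n): 2 rows → Type = U28, U28 ✓
Two rows agree on {Rep, Balance} but differ on Type, so {Rep, Balance} -> Type does not hold.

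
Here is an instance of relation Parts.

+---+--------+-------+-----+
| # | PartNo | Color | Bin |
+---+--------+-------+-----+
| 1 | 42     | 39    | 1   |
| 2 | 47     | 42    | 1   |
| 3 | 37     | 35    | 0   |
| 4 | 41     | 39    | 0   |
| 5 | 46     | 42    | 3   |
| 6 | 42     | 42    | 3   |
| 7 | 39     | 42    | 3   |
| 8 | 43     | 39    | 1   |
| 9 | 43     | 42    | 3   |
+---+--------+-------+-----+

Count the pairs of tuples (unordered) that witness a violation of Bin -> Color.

3

Bin=1: violating pairs (1,2), (2,8) — 2 pairs.
Bin=0: violating pairs (3,4) — 1 pair.
Bin=3: all 4 rows agree on Color — 0 pairs.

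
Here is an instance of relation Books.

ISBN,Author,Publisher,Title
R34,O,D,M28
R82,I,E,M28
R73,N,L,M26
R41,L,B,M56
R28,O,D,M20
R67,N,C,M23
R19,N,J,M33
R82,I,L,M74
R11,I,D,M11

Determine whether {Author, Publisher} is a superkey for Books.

Two distinct rows share (Author=O, Publisher=D), so {Author, Publisher} does not determine every attribute — not a superkey.

No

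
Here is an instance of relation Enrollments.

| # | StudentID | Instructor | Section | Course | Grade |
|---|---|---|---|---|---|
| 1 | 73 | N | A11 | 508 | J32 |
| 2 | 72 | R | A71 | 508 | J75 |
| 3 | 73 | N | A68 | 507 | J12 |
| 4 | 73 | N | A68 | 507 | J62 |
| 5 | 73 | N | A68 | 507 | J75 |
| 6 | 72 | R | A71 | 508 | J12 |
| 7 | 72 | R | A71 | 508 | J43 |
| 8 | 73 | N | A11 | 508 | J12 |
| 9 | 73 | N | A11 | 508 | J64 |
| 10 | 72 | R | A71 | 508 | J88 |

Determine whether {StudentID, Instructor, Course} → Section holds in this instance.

(StudentID=73, Instructor=N, Course=508): rows 1, 8, 9 → Section = A11, A11, A11 ✓
(StudentID=72, Instructor=R, Course=508): rows 2, 6, 7, 10 → Section = A71, A71, A71, A71 ✓
(StudentID=73, Instructor=N, Course=507): rows 3, 4, 5 → Section = A68, A68, A68 ✓
Every {StudentID, Instructor, Course} value is associated with a single Section value, so {StudentID, Instructor, Course} → Section holds.

Yes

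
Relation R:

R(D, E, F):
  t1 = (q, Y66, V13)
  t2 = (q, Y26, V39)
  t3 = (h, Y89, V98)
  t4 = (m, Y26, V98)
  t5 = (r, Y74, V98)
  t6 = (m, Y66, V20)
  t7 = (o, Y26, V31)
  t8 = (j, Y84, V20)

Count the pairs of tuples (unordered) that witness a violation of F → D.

F=V98: violating pairs (3,4), (3,5), (4,5) — 3 pairs.
F=V20: violating pairs (6,8) — 1 pair.

4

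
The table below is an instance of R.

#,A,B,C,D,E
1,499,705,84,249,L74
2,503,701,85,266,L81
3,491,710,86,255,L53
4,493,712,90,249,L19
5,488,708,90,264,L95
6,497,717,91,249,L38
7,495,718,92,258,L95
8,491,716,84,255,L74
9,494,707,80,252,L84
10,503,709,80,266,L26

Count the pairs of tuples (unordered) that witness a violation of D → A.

3

D=249: violating pairs (1,4), (1,6), (4,6) — 3 pairs.
D=266: all 2 rows agree on A — 0 pairs.
D=255: all 2 rows agree on A — 0 pairs.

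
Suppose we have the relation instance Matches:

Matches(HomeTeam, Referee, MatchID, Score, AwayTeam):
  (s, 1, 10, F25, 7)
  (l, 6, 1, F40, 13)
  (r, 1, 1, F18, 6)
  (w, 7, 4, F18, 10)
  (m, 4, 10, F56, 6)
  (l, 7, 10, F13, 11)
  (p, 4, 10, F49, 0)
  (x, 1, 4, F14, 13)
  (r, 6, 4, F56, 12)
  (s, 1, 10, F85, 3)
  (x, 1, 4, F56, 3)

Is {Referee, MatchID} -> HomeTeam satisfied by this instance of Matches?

No

(Referee=1, MatchID=10): 2 rows → HomeTeam = s, s ✓
(Referee=6, MatchID=1): 1 row → HomeTeam = l ✓
(Referee=1, MatchID=1): 1 row → HomeTeam = r ✓
(Referee=7, MatchID=4): 1 row → HomeTeam = w ✓
(Referee=4, MatchID=10): 2 rows → HomeTeam takes values {m, p} — violation
(Referee=7, MatchID=10): 1 row → HomeTeam = l ✓
(Referee=1, MatchID=4): 2 rows → HomeTeam = x, x ✓
(Referee=6, MatchID=4): 1 row → HomeTeam = r ✓
Two rows agree on {Referee, MatchID} but differ on HomeTeam, so {Referee, MatchID} -> HomeTeam does not hold.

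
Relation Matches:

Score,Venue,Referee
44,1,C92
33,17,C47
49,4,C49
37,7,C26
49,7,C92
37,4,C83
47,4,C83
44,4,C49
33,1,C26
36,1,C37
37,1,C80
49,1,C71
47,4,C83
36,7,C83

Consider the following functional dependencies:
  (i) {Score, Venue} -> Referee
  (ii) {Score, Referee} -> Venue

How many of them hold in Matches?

(i) {Score, Venue} -> Referee: every LHS value maps to a single RHS value — holds.
(ii) {Score, Referee} -> Venue: every LHS value maps to a single RHS value — holds.
2 of the 2 dependencies hold.

2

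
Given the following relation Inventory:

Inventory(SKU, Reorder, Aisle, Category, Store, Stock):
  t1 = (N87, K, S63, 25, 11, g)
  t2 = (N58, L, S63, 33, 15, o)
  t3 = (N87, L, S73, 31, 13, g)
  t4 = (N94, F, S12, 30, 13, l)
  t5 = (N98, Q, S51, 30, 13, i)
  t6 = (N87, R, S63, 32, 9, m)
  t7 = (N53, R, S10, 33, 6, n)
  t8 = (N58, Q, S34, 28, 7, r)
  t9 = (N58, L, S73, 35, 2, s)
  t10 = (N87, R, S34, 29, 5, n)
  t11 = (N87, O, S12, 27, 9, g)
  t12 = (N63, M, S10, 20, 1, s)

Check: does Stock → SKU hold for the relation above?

Stock=g: rows 1, 3, 11 → SKU = N87, N87, N87 ✓
Stock=o: row 2 → SKU = N58 ✓
Stock=l: row 4 → SKU = N94 ✓
Stock=i: row 5 → SKU = N98 ✓
Stock=m: row 6 → SKU = N87 ✓
Stock=n: rows 7, 10 → SKU takes values {N53, N87} — violation
Stock=r: row 8 → SKU = N58 ✓
Stock=s: rows 9, 12 → SKU takes values {N58, N63} — violation
Two rows agree on Stock but differ on SKU, so Stock → SKU does not hold.

No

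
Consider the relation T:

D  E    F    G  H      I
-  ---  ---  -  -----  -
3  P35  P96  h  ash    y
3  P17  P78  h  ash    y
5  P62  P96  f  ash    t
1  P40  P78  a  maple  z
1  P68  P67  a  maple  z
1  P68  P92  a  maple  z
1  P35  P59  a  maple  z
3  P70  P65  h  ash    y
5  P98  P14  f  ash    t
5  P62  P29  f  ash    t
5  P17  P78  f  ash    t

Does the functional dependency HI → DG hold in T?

(H=ash, I=y): 3 rows → {D,G} = (3, h), (3, h), (3, h) ✓
(H=ash, I=t): 4 rows → {D,G} = (5, f), (5, f), (5, f), (5, f) ✓
(H=maple, I=z): 4 rows → {D,G} = (1, a), (1, a), (1, a), (1, a) ✓
Every HI value is associated with a single DG value, so HI → DG holds.

Yes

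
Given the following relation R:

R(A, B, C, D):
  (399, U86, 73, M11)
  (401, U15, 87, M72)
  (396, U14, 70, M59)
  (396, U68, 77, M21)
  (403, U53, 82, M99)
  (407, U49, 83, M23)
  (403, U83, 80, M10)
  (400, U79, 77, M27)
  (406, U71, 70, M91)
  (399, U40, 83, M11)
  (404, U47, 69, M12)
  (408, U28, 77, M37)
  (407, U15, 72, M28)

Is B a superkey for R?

No

Two distinct rows share B=U15, so B does not determine every attribute — not a superkey.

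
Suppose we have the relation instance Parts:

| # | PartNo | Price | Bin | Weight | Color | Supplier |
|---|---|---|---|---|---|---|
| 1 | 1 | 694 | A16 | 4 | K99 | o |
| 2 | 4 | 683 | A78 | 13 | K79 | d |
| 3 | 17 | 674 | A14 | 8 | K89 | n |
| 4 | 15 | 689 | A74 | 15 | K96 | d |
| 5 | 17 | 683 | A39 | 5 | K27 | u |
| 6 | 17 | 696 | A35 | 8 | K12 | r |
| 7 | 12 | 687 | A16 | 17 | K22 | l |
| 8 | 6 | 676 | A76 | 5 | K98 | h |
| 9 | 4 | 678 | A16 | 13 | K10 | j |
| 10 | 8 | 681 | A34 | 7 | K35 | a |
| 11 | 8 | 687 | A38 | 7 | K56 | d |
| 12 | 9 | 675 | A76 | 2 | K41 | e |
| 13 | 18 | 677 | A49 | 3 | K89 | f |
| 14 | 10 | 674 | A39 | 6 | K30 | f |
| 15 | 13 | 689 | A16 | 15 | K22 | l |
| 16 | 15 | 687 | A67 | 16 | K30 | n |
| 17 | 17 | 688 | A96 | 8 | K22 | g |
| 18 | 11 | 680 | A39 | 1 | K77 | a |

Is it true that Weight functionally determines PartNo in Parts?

Weight=4: row 1 → PartNo = 1 ✓
Weight=13: rows 2, 9 → PartNo = 4, 4 ✓
Weight=8: rows 3, 6, 17 → PartNo = 17, 17, 17 ✓
Weight=15: rows 4, 15 → PartNo takes values {15, 13} — violation
Weight=5: rows 5, 8 → PartNo takes values {17, 6} — violation
Weight=17: row 7 → PartNo = 12 ✓
Weight=7: rows 10, 11 → PartNo = 8, 8 ✓
Weight=2: row 12 → PartNo = 9 ✓
Weight=3: row 13 → PartNo = 18 ✓
Weight=6: row 14 → PartNo = 10 ✓
Weight=16: row 16 → PartNo = 15 ✓
Weight=1: row 18 → PartNo = 11 ✓
Two rows agree on Weight but differ on PartNo, so Weight -> PartNo does not hold.

No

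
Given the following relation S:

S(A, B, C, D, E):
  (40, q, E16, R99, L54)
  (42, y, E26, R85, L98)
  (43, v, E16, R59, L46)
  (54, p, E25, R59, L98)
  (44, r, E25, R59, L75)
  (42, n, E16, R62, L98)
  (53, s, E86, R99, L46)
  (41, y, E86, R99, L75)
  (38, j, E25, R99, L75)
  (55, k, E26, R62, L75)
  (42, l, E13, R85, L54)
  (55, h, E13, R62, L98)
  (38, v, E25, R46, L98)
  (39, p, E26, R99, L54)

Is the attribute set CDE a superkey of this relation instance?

Yes

All 14 rows have distinct CDE values, so CDE → (all attributes) holds and CDE is a superkey.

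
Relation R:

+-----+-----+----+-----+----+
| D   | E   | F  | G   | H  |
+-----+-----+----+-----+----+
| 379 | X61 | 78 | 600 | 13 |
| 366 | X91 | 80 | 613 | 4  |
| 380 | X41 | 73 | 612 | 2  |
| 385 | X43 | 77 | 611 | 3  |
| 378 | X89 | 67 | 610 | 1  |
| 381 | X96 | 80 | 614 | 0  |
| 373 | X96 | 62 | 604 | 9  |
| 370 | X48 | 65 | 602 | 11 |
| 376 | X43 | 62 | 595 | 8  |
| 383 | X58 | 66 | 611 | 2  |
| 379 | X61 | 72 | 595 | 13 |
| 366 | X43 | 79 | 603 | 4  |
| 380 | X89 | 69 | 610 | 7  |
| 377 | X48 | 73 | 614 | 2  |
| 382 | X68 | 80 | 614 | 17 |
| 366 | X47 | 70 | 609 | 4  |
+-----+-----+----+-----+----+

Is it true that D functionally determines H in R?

No

D=379: 2 rows → H = 13, 13 ✓
D=366: 3 rows → H = 4, 4, 4 ✓
D=380: 2 rows → H takes values {2, 7} — violation
D=385: 1 row → H = 3 ✓
D=378: 1 row → H = 1 ✓
D=381: 1 row → H = 0 ✓
D=373: 1 row → H = 9 ✓
D=370: 1 row → H = 11 ✓
D=376: 1 row → H = 8 ✓
D=383: 1 row → H = 2 ✓
D=377: 1 row → H = 2 ✓
D=382: 1 row → H = 17 ✓
Two rows agree on D but differ on H, so D → H does not hold.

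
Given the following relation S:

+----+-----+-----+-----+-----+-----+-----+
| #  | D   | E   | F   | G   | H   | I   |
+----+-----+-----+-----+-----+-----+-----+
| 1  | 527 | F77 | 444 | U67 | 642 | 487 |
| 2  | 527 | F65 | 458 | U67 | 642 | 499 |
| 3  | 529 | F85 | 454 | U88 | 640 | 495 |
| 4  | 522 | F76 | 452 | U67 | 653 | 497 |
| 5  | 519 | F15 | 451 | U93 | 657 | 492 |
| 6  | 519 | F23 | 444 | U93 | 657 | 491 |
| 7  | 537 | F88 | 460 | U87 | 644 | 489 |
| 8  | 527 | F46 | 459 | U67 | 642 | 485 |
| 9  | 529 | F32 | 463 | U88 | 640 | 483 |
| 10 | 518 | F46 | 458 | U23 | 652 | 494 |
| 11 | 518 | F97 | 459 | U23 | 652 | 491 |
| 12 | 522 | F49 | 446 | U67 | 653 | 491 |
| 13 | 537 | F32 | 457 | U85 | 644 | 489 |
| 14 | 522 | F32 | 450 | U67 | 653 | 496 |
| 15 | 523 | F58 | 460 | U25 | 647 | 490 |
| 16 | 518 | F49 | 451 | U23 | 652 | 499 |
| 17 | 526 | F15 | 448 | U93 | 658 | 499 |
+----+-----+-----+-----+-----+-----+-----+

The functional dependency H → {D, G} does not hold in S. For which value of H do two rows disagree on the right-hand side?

H=642: rows 1, 2, 8 → {D,G} = (527, U67), (527, U67), (527, U67) ✓
H=640: rows 3, 9 → {D,G} = (529, U88), (529, U88) ✓
H=653: rows 4, 12, 14 → {D,G} = (522, U67), (522, U67), (522, U67) ✓
H=657: rows 5, 6 → {D,G} = (519, U93), (519, U93) ✓
H=644: rows 7, 13 → {D,G} takes values {(537, U87), (537, U85)} — violation
H=652: rows 10, 11, 16 → {D,G} = (518, U23), (518, U23), (518, U23) ✓
H=647: row 15 → {D,G} = (523, U25) ✓
H=658: row 17 → {D,G} = (526, U93) ✓
The only H value with inconsistent RHS is H=644.

644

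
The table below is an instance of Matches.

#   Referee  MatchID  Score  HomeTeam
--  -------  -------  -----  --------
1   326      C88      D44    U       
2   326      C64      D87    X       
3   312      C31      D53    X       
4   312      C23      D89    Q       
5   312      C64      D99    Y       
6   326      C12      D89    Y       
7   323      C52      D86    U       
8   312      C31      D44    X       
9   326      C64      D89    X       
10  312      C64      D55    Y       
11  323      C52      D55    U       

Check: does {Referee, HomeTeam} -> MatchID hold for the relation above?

(Referee=326, HomeTeam=U): row 1 → MatchID = C88 ✓
(Referee=326, HomeTeam=X): rows 2, 9 → MatchID = C64, C64 ✓
(Referee=312, HomeTeam=X): rows 3, 8 → MatchID = C31, C31 ✓
(Referee=312, HomeTeam=Q): row 4 → MatchID = C23 ✓
(Referee=312, HomeTeam=Y): rows 5, 10 → MatchID = C64, C64 ✓
(Referee=326, HomeTeam=Y): row 6 → MatchID = C12 ✓
(Referee=323, HomeTeam=U): rows 7, 11 → MatchID = C52, C52 ✓
Every {Referee, HomeTeam} value is associated with a single MatchID value, so {Referee, HomeTeam} -> MatchID holds.

Yes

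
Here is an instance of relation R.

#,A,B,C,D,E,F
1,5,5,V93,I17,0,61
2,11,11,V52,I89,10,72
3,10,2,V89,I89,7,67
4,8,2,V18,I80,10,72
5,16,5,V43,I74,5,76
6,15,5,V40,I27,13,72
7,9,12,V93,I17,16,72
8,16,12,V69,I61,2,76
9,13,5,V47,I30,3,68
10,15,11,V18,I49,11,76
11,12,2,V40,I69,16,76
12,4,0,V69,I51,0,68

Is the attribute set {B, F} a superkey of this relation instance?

Yes

All 12 rows have distinct {B, F} values, so {B, F} → (all attributes) holds and {B, F} is a superkey.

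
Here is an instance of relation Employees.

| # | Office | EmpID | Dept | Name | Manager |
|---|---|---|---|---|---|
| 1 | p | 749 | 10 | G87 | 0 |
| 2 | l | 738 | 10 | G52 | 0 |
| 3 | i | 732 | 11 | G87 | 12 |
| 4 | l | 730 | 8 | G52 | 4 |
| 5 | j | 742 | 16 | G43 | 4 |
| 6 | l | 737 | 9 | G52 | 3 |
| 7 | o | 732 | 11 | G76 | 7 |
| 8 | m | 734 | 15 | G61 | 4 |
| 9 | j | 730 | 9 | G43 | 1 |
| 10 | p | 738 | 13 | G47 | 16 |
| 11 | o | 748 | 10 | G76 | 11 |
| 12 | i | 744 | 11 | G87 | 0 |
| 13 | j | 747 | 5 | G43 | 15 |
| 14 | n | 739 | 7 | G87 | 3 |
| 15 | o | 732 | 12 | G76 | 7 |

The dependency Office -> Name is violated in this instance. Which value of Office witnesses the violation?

p

Office=p: rows 1, 10 → Name takes values {G87, G47} — violation
Office=l: rows 2, 4, 6 → Name = G52, G52, G52 ✓
Office=i: rows 3, 12 → Name = G87, G87 ✓
Office=j: rows 5, 9, 13 → Name = G43, G43, G43 ✓
Office=o: rows 7, 11, 15 → Name = G76, G76, G76 ✓
Office=m: row 8 → Name = G61 ✓
Office=n: row 14 → Name = G87 ✓
The only Office value with inconsistent Name is Office=p.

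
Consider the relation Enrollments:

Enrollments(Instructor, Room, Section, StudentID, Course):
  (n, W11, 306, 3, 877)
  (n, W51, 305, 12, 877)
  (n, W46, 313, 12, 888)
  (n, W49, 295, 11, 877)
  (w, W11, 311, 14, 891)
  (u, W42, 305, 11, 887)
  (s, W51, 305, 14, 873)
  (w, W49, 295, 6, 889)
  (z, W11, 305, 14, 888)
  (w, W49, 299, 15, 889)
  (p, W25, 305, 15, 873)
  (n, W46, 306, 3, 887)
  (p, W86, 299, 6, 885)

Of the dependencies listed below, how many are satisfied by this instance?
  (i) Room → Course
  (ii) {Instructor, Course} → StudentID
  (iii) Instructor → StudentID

0

(i) Room → Course: Room=W11: 3 rows → Course takes values {877, 891, 888} — violation; Room=W51: 2 rows → Course takes values {877, 873} — violation; Room=W46: 2 rows → Course takes values {888, 887} — violation; Room=W49: 3 rows → Course takes values {877, 889} — violation — fails.
(ii) {Instructor, Course} → StudentID: (Instructor=n, Course=877): 3 rows → StudentID takes values {3, 12, 11} — violation; (Instructor=w, Course=889): 2 rows → StudentID takes values {6, 15} — violation — fails.
(iii) Instructor → StudentID: Instructor=n: 5 rows → StudentID takes values {3, 12, 11} — violation; Instructor=w: 3 rows → StudentID takes values {14, 6, 15} — violation; Instructor=p: 2 rows → StudentID takes values {15, 6} — violation — fails.
None of the 3 dependencies hold.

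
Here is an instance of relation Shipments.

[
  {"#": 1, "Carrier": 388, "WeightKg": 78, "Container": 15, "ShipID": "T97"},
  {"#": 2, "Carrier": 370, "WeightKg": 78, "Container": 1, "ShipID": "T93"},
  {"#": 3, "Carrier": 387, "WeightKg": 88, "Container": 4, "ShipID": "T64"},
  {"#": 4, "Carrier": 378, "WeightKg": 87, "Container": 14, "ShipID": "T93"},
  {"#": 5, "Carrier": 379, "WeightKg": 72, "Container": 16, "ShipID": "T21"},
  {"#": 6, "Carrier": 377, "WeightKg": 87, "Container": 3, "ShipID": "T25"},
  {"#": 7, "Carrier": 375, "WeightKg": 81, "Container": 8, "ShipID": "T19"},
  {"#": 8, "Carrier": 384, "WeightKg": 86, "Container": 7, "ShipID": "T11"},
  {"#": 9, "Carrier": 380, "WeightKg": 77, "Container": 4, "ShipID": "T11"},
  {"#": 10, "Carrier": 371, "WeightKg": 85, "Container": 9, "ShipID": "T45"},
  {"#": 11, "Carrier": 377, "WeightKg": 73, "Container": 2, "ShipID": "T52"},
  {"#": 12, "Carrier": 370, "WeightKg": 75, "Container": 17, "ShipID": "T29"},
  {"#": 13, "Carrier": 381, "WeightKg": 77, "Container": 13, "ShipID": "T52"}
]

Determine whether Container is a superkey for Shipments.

No

Rows 3 and 9 have the same Container value Container=4 but are distinct tuples, so Container does not determine every attribute — not a superkey.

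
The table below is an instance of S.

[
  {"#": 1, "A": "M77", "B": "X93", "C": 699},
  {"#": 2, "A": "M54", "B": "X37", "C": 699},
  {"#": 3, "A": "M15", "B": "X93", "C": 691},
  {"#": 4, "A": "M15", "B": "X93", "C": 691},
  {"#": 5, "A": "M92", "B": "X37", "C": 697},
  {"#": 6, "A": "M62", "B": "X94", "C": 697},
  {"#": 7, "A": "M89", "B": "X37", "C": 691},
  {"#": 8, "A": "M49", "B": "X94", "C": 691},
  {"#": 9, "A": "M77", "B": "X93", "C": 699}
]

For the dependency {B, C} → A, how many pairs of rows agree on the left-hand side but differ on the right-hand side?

(B=X93, C=699): all 2 rows agree on A — 0 pairs.
(B=X93, C=691): all 2 rows agree on A — 0 pairs.

0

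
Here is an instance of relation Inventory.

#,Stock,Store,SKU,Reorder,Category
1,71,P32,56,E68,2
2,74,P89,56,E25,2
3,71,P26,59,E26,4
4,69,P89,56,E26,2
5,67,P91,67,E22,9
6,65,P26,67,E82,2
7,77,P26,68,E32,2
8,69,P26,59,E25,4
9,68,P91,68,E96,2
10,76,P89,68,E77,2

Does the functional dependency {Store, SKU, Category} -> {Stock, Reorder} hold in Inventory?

(Store=P32, SKU=56, Category=2): row 1 → {Stock,Reorder} = (71, E68) ✓
(Store=P89, SKU=56, Category=2): rows 2, 4 → {Stock,Reorder} takes values {(74, E25), (69, E26)} — violation
(Store=P26, SKU=59, Category=4): rows 3, 8 → {Stock,Reorder} takes values {(71, E26), (69, E25)} — violation
(Store=P91, SKU=67, Category=9): row 5 → {Stock,Reorder} = (67, E22) ✓
(Store=P26, SKU=67, Category=2): row 6 → {Stock,Reorder} = (65, E82) ✓
(Store=P26, SKU=68, Category=2): row 7 → {Stock,Reorder} = (77, E32) ✓
(Store=P91, SKU=68, Category=2): row 9 → {Stock,Reorder} = (68, E96) ✓
(Store=P89, SKU=68, Category=2): row 10 → {Stock,Reorder} = (76, E77) ✓
Two rows agree on {Store, SKU, Category} but differ on {Stock, Reorder}, so {Store, SKU, Category} -> {Stock, Reorder} does not hold.

No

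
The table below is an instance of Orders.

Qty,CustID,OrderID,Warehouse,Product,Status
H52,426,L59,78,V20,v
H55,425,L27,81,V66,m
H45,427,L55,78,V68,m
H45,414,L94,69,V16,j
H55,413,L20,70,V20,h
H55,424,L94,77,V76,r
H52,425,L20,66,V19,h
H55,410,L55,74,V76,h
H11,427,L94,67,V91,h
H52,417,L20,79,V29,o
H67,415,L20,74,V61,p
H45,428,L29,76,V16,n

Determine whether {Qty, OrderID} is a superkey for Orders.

No

Two distinct rows share (Qty=H52, OrderID=L20), so {Qty, OrderID} does not determine every attribute — not a superkey.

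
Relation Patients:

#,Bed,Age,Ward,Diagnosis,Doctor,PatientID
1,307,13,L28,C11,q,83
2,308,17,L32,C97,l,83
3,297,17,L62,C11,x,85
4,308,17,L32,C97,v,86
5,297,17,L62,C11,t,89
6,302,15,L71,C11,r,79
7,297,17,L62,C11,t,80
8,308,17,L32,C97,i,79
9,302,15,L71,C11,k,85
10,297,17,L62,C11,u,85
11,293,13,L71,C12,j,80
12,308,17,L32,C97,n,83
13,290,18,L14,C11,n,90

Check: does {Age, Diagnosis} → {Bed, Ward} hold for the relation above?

Yes

(Age=13, Diagnosis=C11): row 1 → {Bed,Ward} = (307, L28) ✓
(Age=17, Diagnosis=C97): rows 2, 4, 8, 12 → {Bed,Ward} = (308, L32), (308, L32), (308, L32), (308, L32) ✓
(Age=17, Diagnosis=C11): rows 3, 5, 7, 10 → {Bed,Ward} = (297, L62), (297, L62), (297, L62), (297, L62) ✓
(Age=15, Diagnosis=C11): rows 6, 9 → {Bed,Ward} = (302, L71), (302, L71) ✓
(Age=13, Diagnosis=C12): row 11 → {Bed,Ward} = (293, L71) ✓
(Age=18, Diagnosis=C11): row 13 → {Bed,Ward} = (290, L14) ✓
Every {Age, Diagnosis} value is associated with a single {Bed, Ward} value, so {Age, Diagnosis} → {Bed, Ward} holds.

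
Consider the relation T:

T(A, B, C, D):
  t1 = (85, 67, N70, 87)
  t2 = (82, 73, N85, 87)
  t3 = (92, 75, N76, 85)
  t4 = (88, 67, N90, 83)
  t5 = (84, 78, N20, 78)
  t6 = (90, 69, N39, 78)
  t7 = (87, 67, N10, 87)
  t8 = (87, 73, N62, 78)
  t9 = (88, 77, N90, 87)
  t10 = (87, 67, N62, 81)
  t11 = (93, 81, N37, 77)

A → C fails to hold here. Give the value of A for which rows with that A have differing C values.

A=85: row 1 → C = N70 ✓
A=82: row 2 → C = N85 ✓
A=92: row 3 → C = N76 ✓
A=88: rows 4, 9 → C = N90, N90 ✓
A=84: row 5 → C = N20 ✓
A=90: row 6 → C = N39 ✓
A=87: rows 7, 8, 10 → C takes values {N10, N62} — violation
A=93: row 11 → C = N37 ✓
The only A value with inconsistent C is A=87.

87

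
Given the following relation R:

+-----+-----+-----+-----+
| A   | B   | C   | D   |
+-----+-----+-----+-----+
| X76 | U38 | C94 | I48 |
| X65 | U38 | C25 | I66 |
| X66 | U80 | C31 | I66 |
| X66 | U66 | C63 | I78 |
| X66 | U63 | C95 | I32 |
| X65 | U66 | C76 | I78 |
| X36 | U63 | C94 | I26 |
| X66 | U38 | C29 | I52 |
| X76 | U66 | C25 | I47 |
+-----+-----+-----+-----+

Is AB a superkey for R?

Yes

All 9 rows have distinct AB values, so AB → (all attributes) holds and AB is a superkey.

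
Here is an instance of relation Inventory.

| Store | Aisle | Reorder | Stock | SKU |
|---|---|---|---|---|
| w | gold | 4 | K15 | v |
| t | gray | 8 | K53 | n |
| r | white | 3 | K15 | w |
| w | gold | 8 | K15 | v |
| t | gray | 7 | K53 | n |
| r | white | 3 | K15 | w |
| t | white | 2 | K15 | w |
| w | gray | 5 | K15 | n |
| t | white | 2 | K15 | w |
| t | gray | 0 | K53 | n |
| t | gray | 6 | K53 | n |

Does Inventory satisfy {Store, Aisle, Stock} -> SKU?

(Store=w, Aisle=gold, Stock=K15): 2 rows → SKU = v, v ✓
(Store=t, Aisle=gray, Stock=K53): 4 rows → SKU = n, n, n, n ✓
(Store=r, Aisle=white, Stock=K15): 2 rows → SKU = w, w ✓
(Store=t, Aisle=white, Stock=K15): 2 rows → SKU = w, w ✓
(Store=w, Aisle=gray, Stock=K15): 1 row → SKU = n ✓
Every {Store, Aisle, Stock} value is associated with a single SKU value, so {Store, Aisle, Stock} -> SKU holds.

Yes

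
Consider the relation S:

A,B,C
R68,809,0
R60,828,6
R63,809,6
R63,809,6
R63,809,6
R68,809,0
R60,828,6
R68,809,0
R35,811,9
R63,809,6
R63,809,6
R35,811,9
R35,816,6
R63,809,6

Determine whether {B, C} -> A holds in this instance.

Yes

(B=809, C=0): 3 rows → A = R68, R68, R68 ✓
(B=828, C=6): 2 rows → A = R60, R60 ✓
(B=809, C=6): 6 rows → A = R63, R63, R63, R63, R63, R63 ✓
(B=811, C=9): 2 rows → A = R35, R35 ✓
(B=816, C=6): 1 row → A = R35 ✓
Every {B, C} value is associated with a single A value, so {B, C} -> A holds.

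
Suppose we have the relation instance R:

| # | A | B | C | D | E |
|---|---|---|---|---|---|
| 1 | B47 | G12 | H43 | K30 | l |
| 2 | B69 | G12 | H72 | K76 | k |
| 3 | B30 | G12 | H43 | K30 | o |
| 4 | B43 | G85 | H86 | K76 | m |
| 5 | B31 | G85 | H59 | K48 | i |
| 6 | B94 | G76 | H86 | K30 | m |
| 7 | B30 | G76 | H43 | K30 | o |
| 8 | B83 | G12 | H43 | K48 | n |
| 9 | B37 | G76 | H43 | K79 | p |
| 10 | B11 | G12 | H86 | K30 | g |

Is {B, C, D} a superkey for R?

Rows 1 and 3 have the same {B, C, D} value (B=G12, C=H43, D=K30) but are distinct tuples, so {B, C, D} does not determine every attribute — not a superkey.

No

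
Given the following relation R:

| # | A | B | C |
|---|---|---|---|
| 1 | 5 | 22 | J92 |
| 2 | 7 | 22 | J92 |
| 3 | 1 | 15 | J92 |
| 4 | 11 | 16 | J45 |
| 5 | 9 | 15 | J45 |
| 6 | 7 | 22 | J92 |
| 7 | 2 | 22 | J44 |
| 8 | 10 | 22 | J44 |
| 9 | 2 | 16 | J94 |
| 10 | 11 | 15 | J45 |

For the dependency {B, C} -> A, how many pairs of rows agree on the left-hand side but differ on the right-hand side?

(B=22, C=J92): violating pairs (1,2), (1,6) — 2 pairs.
(B=15, C=J45): violating pairs (5,10) — 1 pair.
(B=22, C=J44): violating pairs (7,8) — 1 pair.

4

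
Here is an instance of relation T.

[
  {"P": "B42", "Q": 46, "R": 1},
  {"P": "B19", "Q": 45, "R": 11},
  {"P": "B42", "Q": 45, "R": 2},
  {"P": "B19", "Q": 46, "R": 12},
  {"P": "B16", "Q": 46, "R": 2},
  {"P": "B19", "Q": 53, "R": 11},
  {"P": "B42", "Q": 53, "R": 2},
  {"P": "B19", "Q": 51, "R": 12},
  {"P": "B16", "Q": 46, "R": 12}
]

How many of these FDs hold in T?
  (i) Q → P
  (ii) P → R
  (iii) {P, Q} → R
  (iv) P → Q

(i) Q → P: Q=46: 4 rows → P takes values {B42, B19, B16} — violation; Q=45: 2 rows → P takes values {B19, B42} — violation; Q=53: 2 rows → P takes values {B19, B42} — violation — fails.
(ii) P → R: P=B42: 3 rows → R takes values {1, 2} — violation; P=B19: 4 rows → R takes values {11, 12} — violation; P=B16: 2 rows → R takes values {2, 12} — violation — fails.
(iii) {P, Q} → R: (P=B16, Q=46): 2 rows → R takes values {2, 12} — violation — fails.
(iv) P → Q: P=B42: 3 rows → Q takes values {46, 45, 53} — violation; P=B19: 4 rows → Q takes values {45, 46, 53, 51} — violation — fails.
None of the 4 dependencies hold.

0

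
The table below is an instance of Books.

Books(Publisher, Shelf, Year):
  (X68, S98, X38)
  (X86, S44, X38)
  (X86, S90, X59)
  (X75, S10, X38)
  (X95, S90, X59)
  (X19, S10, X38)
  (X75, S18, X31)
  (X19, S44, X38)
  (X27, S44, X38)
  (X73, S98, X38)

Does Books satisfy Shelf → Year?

Shelf=S98: 2 rows → Year = X38, X38 ✓
Shelf=S44: 3 rows → Year = X38, X38, X38 ✓
Shelf=S90: 2 rows → Year = X59, X59 ✓
Shelf=S10: 2 rows → Year = X38, X38 ✓
Shelf=S18: 1 row → Year = X31 ✓
Every Shelf value is associated with a single Year value, so Shelf → Year holds.

Yes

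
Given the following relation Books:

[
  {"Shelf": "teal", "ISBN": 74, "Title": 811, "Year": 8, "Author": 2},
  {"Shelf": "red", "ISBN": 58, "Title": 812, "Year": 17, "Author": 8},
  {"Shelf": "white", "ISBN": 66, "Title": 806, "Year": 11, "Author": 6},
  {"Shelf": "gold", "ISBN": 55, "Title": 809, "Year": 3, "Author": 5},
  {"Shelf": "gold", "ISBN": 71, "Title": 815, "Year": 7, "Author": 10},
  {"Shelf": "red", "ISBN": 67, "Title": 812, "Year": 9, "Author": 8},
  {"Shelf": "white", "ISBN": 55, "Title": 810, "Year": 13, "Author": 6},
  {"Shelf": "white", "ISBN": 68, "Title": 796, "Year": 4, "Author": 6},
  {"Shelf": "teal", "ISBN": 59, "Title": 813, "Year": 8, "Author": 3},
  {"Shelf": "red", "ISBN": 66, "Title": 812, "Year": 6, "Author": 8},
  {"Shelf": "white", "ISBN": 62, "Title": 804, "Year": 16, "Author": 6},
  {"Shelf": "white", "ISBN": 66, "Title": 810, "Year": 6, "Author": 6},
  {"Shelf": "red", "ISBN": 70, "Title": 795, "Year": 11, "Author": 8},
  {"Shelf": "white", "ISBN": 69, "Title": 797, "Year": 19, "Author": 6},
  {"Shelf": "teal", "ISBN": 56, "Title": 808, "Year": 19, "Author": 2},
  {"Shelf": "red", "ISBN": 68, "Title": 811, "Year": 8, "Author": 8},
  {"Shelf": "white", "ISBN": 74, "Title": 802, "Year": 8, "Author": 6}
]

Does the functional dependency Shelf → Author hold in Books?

No

Shelf=teal: 3 rows → Author takes values {2, 3} — violation
Shelf=red: 5 rows → Author = 8, 8, 8, 8, 8 ✓
Shelf=white: 7 rows → Author = 6, 6, 6, 6, 6, 6, 6 ✓
Shelf=gold: 2 rows → Author takes values {5, 10} — violation
Two rows agree on Shelf but differ on Author, so Shelf → Author does not hold.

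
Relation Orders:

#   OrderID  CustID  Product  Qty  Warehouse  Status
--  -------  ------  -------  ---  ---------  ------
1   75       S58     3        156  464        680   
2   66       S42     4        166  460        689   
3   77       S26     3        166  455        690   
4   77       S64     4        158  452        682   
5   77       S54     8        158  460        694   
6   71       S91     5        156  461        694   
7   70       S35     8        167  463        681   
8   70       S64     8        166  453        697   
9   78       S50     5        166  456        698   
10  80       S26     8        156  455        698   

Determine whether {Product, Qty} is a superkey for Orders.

All 10 rows have distinct {Product, Qty} values, so {Product, Qty} → (all attributes) holds and {Product, Qty} is a superkey.

Yes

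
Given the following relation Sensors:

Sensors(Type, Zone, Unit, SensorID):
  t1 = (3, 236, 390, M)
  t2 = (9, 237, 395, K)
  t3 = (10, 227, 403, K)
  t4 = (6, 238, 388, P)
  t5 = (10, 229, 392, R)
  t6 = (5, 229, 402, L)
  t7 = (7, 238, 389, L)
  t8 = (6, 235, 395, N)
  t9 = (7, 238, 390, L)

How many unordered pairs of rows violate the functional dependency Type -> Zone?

Type=10: violating pairs (3,5) — 1 pair.
Type=6: violating pairs (4,8) — 1 pair.
Type=7: all 2 rows agree on Zone — 0 pairs.

2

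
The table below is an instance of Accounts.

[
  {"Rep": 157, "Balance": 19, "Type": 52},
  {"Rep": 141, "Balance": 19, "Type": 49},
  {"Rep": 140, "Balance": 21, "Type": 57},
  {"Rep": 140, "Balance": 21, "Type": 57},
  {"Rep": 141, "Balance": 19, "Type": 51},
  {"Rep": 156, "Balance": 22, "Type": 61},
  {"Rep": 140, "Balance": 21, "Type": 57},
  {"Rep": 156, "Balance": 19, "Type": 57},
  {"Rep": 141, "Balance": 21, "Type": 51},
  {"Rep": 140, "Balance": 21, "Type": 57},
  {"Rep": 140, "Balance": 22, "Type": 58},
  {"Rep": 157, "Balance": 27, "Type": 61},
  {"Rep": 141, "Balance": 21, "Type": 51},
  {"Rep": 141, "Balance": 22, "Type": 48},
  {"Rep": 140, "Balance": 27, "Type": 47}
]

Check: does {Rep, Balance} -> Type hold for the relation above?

No

(Rep=157, Balance=19): 1 row → Type = 52 ✓
(Rep=141, Balance=19): 2 rows → Type takes values {49, 51} — violation
(Rep=140, Balance=21): 4 rows → Type = 57, 57, 57, 57 ✓
(Rep=156, Balance=22): 1 row → Type = 61 ✓
(Rep=156, Balance=19): 1 row → Type = 57 ✓
(Rep=141, Balance=21): 2 rows → Type = 51, 51 ✓
(Rep=140, Balance=22): 1 row → Type = 58 ✓
(Rep=157, Balance=27): 1 row → Type = 61 ✓
(Rep=141, Balance=22): 1 row → Type = 48 ✓
(Rep=140, Balance=27): 1 row → Type = 47 ✓
Two rows agree on {Rep, Balance} but differ on Type, so {Rep, Balance} -> Type does not hold.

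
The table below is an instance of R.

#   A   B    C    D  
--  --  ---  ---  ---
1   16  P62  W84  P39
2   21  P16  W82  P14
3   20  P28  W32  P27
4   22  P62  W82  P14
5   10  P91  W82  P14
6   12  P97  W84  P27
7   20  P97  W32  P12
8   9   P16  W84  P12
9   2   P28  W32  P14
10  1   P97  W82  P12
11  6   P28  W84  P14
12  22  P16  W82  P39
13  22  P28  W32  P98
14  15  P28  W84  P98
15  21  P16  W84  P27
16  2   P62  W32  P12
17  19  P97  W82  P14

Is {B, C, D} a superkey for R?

All 17 rows have distinct {B, C, D} values, so {B, C, D} → (all attributes) holds and {B, C, D} is a superkey.

Yes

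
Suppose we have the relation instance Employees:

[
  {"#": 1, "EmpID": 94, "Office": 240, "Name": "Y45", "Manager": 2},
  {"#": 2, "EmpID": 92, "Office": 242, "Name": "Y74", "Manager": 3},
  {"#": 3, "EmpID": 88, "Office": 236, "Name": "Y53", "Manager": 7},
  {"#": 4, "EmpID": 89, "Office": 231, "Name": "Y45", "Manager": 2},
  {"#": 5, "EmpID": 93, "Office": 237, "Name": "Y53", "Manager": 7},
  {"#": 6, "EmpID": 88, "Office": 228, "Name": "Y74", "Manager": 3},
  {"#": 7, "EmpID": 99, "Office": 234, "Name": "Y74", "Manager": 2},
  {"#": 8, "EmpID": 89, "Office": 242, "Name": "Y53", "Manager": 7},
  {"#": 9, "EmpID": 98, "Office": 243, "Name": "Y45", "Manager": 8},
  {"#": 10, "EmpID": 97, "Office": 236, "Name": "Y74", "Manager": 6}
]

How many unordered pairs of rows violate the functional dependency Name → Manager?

Name=Y45: violating pairs (1,9), (4,9) — 2 pairs.
Name=Y74: violating pairs (2,7), (2,10), (6,7), (6,10), (7,10) — 5 pairs.
Name=Y53: all 3 rows agree on Manager — 0 pairs.

7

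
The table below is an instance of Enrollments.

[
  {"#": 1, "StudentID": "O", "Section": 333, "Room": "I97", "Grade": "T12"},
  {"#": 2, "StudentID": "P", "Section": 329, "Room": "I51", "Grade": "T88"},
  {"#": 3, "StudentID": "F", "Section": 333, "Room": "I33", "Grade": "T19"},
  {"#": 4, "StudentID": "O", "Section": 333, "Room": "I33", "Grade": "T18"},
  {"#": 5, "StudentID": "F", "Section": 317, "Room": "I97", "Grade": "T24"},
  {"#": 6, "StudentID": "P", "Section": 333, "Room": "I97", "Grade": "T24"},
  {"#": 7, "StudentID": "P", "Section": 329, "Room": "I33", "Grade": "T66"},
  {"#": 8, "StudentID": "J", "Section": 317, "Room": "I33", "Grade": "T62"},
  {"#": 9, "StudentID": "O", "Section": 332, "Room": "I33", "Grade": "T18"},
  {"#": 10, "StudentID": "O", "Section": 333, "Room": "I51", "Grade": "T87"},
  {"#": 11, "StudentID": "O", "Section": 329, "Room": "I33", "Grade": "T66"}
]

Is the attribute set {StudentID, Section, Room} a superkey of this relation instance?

Yes

All 11 rows have distinct {StudentID, Section, Room} values, so {StudentID, Section, Room} → (all attributes) holds and {StudentID, Section, Room} is a superkey.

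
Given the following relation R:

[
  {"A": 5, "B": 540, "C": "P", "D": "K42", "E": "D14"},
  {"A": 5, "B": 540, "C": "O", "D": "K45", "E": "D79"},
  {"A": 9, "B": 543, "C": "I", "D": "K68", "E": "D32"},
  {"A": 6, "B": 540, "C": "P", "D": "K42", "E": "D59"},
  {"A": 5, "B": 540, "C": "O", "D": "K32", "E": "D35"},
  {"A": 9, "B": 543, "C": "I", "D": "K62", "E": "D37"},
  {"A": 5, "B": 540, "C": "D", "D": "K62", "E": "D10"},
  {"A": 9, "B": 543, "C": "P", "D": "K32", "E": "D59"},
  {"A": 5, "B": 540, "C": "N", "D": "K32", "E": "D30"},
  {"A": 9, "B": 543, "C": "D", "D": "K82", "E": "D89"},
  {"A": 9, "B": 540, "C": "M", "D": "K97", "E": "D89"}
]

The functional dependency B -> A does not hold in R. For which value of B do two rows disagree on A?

B=540: 7 rows → A takes values {5, 6, 9} — violation
B=543: 4 rows → A = 9, 9, 9, 9 ✓
The only B value with inconsistent A is B=540.

540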